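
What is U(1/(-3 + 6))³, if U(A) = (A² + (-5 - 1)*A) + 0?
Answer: -4913/729 ≈ -6.7394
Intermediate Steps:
U(A) = A² - 6*A (U(A) = (A² - 6*A) + 0 = A² - 6*A)
U(1/(-3 + 6))³ = ((-6 + 1/(-3 + 6))/(-3 + 6))³ = ((-6 + 1/3)/3)³ = ((-6 + ⅓)/3)³ = ((⅓)*(-17/3))³ = (-17/9)³ = -4913/729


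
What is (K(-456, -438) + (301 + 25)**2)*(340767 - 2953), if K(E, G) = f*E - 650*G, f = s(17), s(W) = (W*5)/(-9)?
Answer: 400596056272/3 ≈ 1.3353e+11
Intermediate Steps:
s(W) = -5*W/9 (s(W) = (5*W)*(-1/9) = -5*W/9)
f = -85/9 (f = -5/9*17 = -85/9 ≈ -9.4444)
K(E, G) = -650*G - 85*E/9 (K(E, G) = -85*E/9 - 650*G = -650*G - 85*E/9)
(K(-456, -438) + (301 + 25)**2)*(340767 - 2953) = ((-650*(-438) - 85/9*(-456)) + (301 + 25)**2)*(340767 - 2953) = ((284700 + 12920/3) + 326**2)*337814 = (867020/3 + 106276)*337814 = (1185848/3)*337814 = 400596056272/3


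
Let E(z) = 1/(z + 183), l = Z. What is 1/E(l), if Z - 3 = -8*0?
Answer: 186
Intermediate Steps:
Z = 3 (Z = 3 - 8*0 = 3 + 0 = 3)
l = 3
E(z) = 1/(183 + z)
1/E(l) = 1/(1/(183 + 3)) = 1/(1/186) = 186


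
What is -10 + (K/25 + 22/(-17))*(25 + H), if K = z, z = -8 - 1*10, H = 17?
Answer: -40202/425 ≈ -94.593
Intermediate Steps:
z = -18 (z = -8 - 10 = -18)
K = -18
-10 + (K/25 + 22/(-17))*(25 + H) = -10 + (-18/25 + 22/(-17))*(25 + 17) = -10 + (-18*1/25 + 22*(-1/17))*42 = -10 + (-18/25 - 22/17)*42 = -10 - 856/425*42 = -10 - 35952/425 = -40202/425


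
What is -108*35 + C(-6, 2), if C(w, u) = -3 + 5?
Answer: -3778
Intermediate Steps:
C(w, u) = 2
-108*35 + C(-6, 2) = -108*35 + 2 = -3780 + 2 = -3778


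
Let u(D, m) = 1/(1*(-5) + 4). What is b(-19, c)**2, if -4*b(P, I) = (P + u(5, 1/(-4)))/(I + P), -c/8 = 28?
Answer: 25/59049 ≈ 0.00042338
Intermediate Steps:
u(D, m) = -1 (u(D, m) = 1/(-5 + 4) = 1/(-1) = -1)
c = -224 (c = -8*28 = -224)
b(P, I) = -(-1 + P)/(4*(I + P)) (b(P, I) = -(P - 1)/(4*(I + P)) = -(-1 + P)/(4*(I + P)))
b(-19, c)**2 = ((1 - 1*(-19))/(4*(-224 - 19)))**2 = ((1/4)*(1 + 19)/(-243))**2 = ((1/4)*(-1/243)*20)**2 = (-5/243)**2 = 25/59049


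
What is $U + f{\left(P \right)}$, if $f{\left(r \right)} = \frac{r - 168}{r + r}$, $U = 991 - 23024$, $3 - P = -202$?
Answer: $- \frac{9033493}{410} \approx -22033.0$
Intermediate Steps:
$P = 205$ ($P = 3 - -202 = 3 + 202 = 205$)
$U = -22033$ ($U = 991 - 23024 = -22033$)
$f{\left(r \right)} = \frac{-168 + r}{2 r}$
$U + f{\left(P \right)} = -22033 + \frac{-168 + 205}{2 \cdot 205} = -22033 + \frac{1}{2} \cdot \frac{1}{205} \cdot 37 = -22033 + \frac{37}{410} = - \frac{9033493}{410}$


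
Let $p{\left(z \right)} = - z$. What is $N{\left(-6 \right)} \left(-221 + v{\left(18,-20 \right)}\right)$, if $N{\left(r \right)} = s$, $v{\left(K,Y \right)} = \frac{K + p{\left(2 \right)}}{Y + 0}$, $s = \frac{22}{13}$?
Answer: $- \frac{24398}{65} \approx -375.35$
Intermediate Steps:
$s = \frac{22}{13}$ ($s = 22 \cdot \frac{1}{13} = \frac{22}{13} \approx 1.6923$)
$v{\left(K,Y \right)} = \frac{-2 + K}{Y}$ ($v{\left(K,Y \right)} = \frac{K - 2}{Y + 0} = \frac{K - 2}{Y} = \frac{-2 + K}{Y}$)
$N{\left(r \right)} = \frac{22}{13}$
$N{\left(-6 \right)} \left(-221 + v{\left(18,-20 \right)}\right) = \frac{22 \left(-221 + \frac{-2 + 18}{-20}\right)}{13} = \frac{22 \left(-221 - \frac{4}{5}\right)}{13} = \frac{22}{13} \left(- \frac{1109}{5}\right) = - \frac{24398}{65}$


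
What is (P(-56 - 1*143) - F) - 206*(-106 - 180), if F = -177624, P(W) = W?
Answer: 236341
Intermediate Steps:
(P(-56 - 1*143) - F) - 206*(-106 - 180) = ((-56 - 1*143) - 1*(-177624)) - 206*(-106 - 180) = ((-56 - 143) + 177624) - 206*(-286) = (-199 + 177624) - 1*(-58916) = 177425 + 58916 = 236341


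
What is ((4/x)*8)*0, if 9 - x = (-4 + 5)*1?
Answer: 0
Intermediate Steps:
x = 8 (x = 9 - (-4 + 5) = 9 - 1 = 8)
((4/x)*8)*0 = ((4/8)*8)*0 = ((4*(1/8))*8)*0 = ((1/2)*8)*0 = 4*0 = 0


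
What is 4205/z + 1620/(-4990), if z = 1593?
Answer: 1840229/794907 ≈ 2.3150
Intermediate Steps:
4205/z + 1620/(-4990) = 4205/1593 + 1620/(-4990) = 4205*(1/1593) + 1620*(-1/4990) = 4205/1593 - 162/499 = 1840229/794907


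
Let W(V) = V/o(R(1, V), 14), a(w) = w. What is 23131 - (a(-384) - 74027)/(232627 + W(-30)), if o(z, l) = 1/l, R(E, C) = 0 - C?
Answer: 5371254528/232207 ≈ 23131.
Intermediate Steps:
R(E, C) = -C
W(V) = 14*V (W(V) = V/(1/14) = V*14 = 14*V)
23131 - (a(-384) - 74027)/(232627 + W(-30)) = 23131 - (-384 - 74027)/(232627 + 14*(-30)) = 23131 - (-74411)/(232627 - 420) = 23131 - (-74411)/232207 = 23131 - 1*(-74411/232207) = 23131 + 74411/232207 = 5371254528/232207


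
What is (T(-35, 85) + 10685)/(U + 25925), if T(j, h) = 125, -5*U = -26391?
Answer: 27025/78008 ≈ 0.34644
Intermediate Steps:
U = 26391/5 (U = -1/5*(-26391) = 26391/5 ≈ 5278.2)
(T(-35, 85) + 10685)/(U + 25925) = (125 + 10685)/(26391/5 + 25925) = 10810/(156016/5) = 10810*(5/156016) = 27025/78008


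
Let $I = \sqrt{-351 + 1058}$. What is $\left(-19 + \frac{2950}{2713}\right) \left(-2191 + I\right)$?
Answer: $\frac{106476027}{2713} - \frac{48597 \sqrt{707}}{2713} \approx 38770.0$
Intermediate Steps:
$I = \sqrt{707} \approx 26.589$
$\left(-19 + \frac{2950}{2713}\right) \left(-2191 + I\right) = \left(-19 + \frac{2950}{2713}\right) \left(-2191 + \sqrt{707}\right) = - \frac{48597 \left(-2191 + \sqrt{707}\right)}{2713} = \frac{106476027}{2713} - \frac{48597 \sqrt{707}}{2713}$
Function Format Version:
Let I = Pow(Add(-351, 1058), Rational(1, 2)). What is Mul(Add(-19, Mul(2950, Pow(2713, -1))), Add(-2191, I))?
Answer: Add(Rational(106476027, 2713), Mul(Rational(-48597, 2713), Pow(707, Rational(1, 2)))) ≈ 38770.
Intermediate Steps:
I = Pow(707, Rational(1, 2)) ≈ 26.589
Mul(Add(-19, Mul(2950, Pow(2713, -1))), Add(-2191, I)) = Mul(Add(-19, Mul(2950, Pow(2713, -1))), Add(-2191, Pow(707, Rational(1, 2)))) = Mul(Add(-19, Mul(2950, Rational(1, 2713))), Add(-2191, Pow(707, Rational(1, 2)))) = Mul(Add(-19, Rational(2950, 2713)), Add(-2191, Pow(707, Rational(1, 2)))) = Mul(Rational(-48597, 2713), Add(-2191, Pow(707, Rational(1, 2)))) = Add(Rational(106476027, 2713), Mul(Rational(-48597, 2713), Pow(707, Rational(1, 2))))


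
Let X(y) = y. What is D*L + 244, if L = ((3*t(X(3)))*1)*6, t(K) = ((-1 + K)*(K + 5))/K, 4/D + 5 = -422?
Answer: 103804/427 ≈ 243.10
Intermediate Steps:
D = -4/427 (D = 4/(-5 - 422) = 4/(-427) = 4*(-1/427) = -4/427 ≈ -0.0093677)
t(K) = (-1 + K)*(5 + K)/K (t(K) = ((-1 + K)*(5 + K))/K = (-1 + K)*(5 + K)/K)
L = 96 (L = ((3*(4 + 3 - 5/3))*1)*6 = ((3*(16/3))*1)*6 = (16*1)*6 = 16*6 = 96)
D*L + 244 = -4/427*96 + 244 = -384/427 + 244 = 103804/427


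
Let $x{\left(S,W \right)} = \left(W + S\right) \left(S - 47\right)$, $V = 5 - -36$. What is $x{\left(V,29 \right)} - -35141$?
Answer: $34721$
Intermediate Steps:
$V = 41$ ($V = 5 + 36 = 41$)
$x{\left(S,W \right)} = \left(-47 + S\right) \left(S + W\right)$ ($x{\left(S,W \right)} = \left(S + W\right) \left(-47 + S\right) = \left(-47 + S\right) \left(S + W\right)$)
$x{\left(V,29 \right)} - -35141 = \left(41^{2} - 1927 - 1363 + 41 \cdot 29\right) - -35141 = \left(1681 - 1927 - 1363 + 1189\right) + 35141 = -420 + 35141 = 34721$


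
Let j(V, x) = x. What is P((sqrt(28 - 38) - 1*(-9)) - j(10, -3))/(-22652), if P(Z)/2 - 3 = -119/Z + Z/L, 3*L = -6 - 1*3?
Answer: (-383*I + 15*sqrt(10))/(33978*(sqrt(10) - 12*I)) ≈ 0.000907 - 0.00012268*I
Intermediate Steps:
L = -3 (L = (-6 - 1*3)/3 = (-6 - 3)/3 = (1/3)*(-9) = -3)
P(Z) = 6 - 238/Z - 2*Z/3 (P(Z) = 6 + 2*(-119/Z + Z/(-3)) = 6 + 2*(-119/Z + Z*(-1/3)) = 6 + 2*(-119/Z - Z/3) = 6 + (-238/Z - 2*Z/3) = 6 - 238/Z - 2*Z/3)
P((sqrt(28 - 38) - 1*(-9)) - j(10, -3))/(-22652) = (6 - 238/((sqrt(28 - 38) - 1*(-9)) - 1*(-3)) - 2*((sqrt(28 - 38) - 1*(-9)) - 1*(-3))/3)/(-22652) = (6 - 238/((sqrt(-10) + 9) + 3) - 2*((sqrt(-10) + 9) + 3)/3)*(-1/22652) = (6 - 238/((I*sqrt(10) + 9) + 3) - 2*((I*sqrt(10) + 9) + 3)/3)*(-1/22652) = (6 - 238/((9 + I*sqrt(10)) + 3) - 2*((9 + I*sqrt(10)) + 3)/3)*(-1/22652) = (6 - 238/(12 + I*sqrt(10)) - 2*(12 + I*sqrt(10))/3)*(-1/22652) = (6 - 238/(12 + I*sqrt(10)) + (-8 - 2*I*sqrt(10)/3))*(-1/22652) = (-2 - 238/(12 + I*sqrt(10)) - 2*I*sqrt(10)/3)*(-1/22652) = 1/11326 + 17/(1618*(12 + I*sqrt(10))) + I*sqrt(10)/33978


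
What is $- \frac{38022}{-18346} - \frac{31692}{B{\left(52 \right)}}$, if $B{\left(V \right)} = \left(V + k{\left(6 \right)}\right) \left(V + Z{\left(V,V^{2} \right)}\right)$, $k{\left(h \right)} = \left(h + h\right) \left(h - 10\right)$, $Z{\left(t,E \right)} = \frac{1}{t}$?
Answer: $- \frac{3727814553}{24812965} \approx -150.24$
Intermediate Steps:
$k{\left(h \right)} = 2 h \left(-10 + h\right)$
$B{\left(V \right)} = \left(-48 + V\right) \left(V + \frac{1}{V}\right)$ ($B{\left(V \right)} = \left(V + 2 \cdot 6 \left(-10 + 6\right)\right) \left(V + \frac{1}{V}\right) = \left(V + 2 \cdot 6 \left(-4\right)\right) \left(V + \frac{1}{V}\right) = \left(V - 48\right) \left(V + \frac{1}{V}\right) = \left(-48 + V\right) \left(V + \frac{1}{V}\right)$)
$- \frac{38022}{-18346} - \frac{31692}{B{\left(52 \right)}} = - \frac{38022}{-18346} - \frac{31692}{1 + 52^{2} - 2496 - \frac{48}{52}} = \left(-38022\right) \left(- \frac{1}{18346}\right) - \frac{31692}{1 + 2704 - 2496 - \frac{12}{13}} = \frac{19011}{9173} - \frac{31692}{1 + 2704 - 2496 - \frac{12}{13}} = \frac{19011}{9173} - \frac{31692}{\frac{2705}{13}} = \frac{19011}{9173} - \frac{411996}{2705} = - \frac{3727814553}{24812965}$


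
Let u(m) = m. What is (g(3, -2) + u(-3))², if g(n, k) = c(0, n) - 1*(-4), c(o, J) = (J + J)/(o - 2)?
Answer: 4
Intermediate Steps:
c(o, J) = 2*J/(-2 + o) (c(o, J) = (2*J)/(-2 + o) = 2*J/(-2 + o))
g(n, k) = 4 - n (g(n, k) = 2*n/(-2 + 0) - 1*(-4) = 2*n/(-2) + 4 = 2*n*(-½) + 4 = -n + 4 = 4 - n)
(g(3, -2) + u(-3))² = ((4 - 1*3) - 3)² = ((4 - 3) - 3)² = (1 - 3)² = (-2)² = 4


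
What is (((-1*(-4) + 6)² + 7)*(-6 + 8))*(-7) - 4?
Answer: -1502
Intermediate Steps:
(((-1*(-4) + 6)² + 7)*(-6 + 8))*(-7) - 4 = (((4 + 6)² + 7)*2)*(-7) - 4 = ((10² + 7)*2)*(-7) - 4 = ((100 + 7)*2)*(-7) - 4 = (107*2)*(-7) - 4 = 214*(-7) - 4 = -1498 - 4 = -1502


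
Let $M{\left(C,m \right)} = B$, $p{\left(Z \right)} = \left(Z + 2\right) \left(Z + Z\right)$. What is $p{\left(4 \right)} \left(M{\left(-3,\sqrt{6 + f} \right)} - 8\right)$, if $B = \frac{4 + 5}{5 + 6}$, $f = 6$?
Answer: $- \frac{3792}{11} \approx -344.73$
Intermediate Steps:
$B = \frac{9}{11} \approx 0.81818$
$p{\left(Z \right)} = 2 Z \left(2 + Z\right)$ ($p{\left(Z \right)} = \left(2 + Z\right) 2 Z = 2 Z \left(2 + Z\right)$)
$M{\left(C,m \right)} = \frac{9}{11}$
$p{\left(4 \right)} \left(M{\left(-3,\sqrt{6 + f} \right)} - 8\right) = 2 \cdot 4 \left(2 + 4\right) \left(\frac{9}{11} - 8\right) = 2 \cdot 4 \cdot 6 \left(- \frac{79}{11}\right) = 48 \left(- \frac{79}{11}\right) = - \frac{3792}{11}$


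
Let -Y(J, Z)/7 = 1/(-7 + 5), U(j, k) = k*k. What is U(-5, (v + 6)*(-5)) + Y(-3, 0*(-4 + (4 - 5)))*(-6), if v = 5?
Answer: 3004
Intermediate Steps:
U(j, k) = k**2
Y(J, Z) = 7/2 (Y(J, Z) = -7/(-7 + 5) = -7/(-2) = -7*(-1/2) = 7/2)
U(-5, (v + 6)*(-5)) + Y(-3, 0*(-4 + (4 - 5)))*(-6) = ((5 + 6)*(-5))**2 + (7/2)*(-6) = (11*(-5))**2 - 21 = (-55)**2 - 21 = 3025 - 21 = 3004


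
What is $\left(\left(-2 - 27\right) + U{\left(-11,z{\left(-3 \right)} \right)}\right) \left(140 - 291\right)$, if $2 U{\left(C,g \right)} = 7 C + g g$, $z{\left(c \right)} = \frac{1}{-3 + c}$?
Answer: $\frac{733709}{72} \approx 10190.0$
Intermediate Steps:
$U{\left(C,g \right)} = \frac{g^{2}}{2} + \frac{7 C}{2}$ ($U{\left(C,g \right)} = \frac{7 C + g g}{2} = \frac{7 C + g^{2}}{2} = \frac{g^{2} + 7 C}{2} = \frac{g^{2}}{2} + \frac{7 C}{2}$)
$\left(\left(-2 - 27\right) + U{\left(-11,z{\left(-3 \right)} \right)}\right) \left(140 - 291\right) = \left(\left(-2 - 27\right) + \left(\frac{\left(\frac{1}{-3 - 3}\right)^{2}}{2} + \frac{7}{2} \left(-11\right)\right)\right) \left(140 - 291\right) = \left(\left(-2 - 27\right) - \left(\frac{77}{2} - \frac{\left(\frac{1}{-6}\right)^{2}}{2}\right)\right) \left(-151\right) = \left(-29 - \left(\frac{77}{2} - \frac{\left(- \frac{1}{6}\right)^{2}}{2}\right)\right) \left(-151\right) = \left(-29 + \left(\frac{1}{2} \cdot \frac{1}{36} - \frac{77}{2}\right)\right) \left(-151\right) = \left(-29 + \left(\frac{1}{72} - \frac{77}{2}\right)\right) \left(-151\right) = \left(-29 - \frac{2771}{72}\right) \left(-151\right) = \left(- \frac{4859}{72}\right) \left(-151\right) = \frac{733709}{72}$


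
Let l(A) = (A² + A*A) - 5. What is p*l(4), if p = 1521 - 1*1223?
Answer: 8046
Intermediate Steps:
l(A) = -5 + 2*A² (l(A) = (A² + A²) - 5 = 2*A² - 5 = -5 + 2*A²)
p = 298 (p = 1521 - 1223 = 298)
p*l(4) = 298*(-5 + 2*4²) = 298*(-5 + 2*16) = 298*(-5 + 32) = 298*27 = 8046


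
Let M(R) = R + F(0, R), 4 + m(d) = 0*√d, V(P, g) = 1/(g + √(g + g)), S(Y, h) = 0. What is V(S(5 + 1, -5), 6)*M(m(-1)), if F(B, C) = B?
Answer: -1 + √3/3 ≈ -0.42265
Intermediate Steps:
V(P, g) = 1/(g + √2*√g) (V(P, g) = 1/(g + √(2*g)) = 1/(g + √2*√g))
m(d) = -4 (m(d) = -4 + 0*√d = -4 + 0 = -4)
M(R) = R (M(R) = R + 0 = R)
V(S(5 + 1, -5), 6)*M(m(-1)) = -4/(6 + √2*√6) = -4/(6 + 2*√3)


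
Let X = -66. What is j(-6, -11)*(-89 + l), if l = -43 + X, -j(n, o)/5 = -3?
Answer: -2970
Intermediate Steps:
j(n, o) = 15 (j(n, o) = -5*(-3) = 15)
l = -109 (l = -43 - 66 = -109)
j(-6, -11)*(-89 + l) = 15*(-89 - 109) = 15*(-198) = -2970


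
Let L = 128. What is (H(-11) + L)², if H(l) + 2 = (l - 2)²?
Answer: 87025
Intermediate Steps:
H(l) = -2 + (-2 + l)² (H(l) = -2 + (l - 2)² = -2 + (-2 + l)²)
(H(-11) + L)² = ((-2 + (-2 - 11)²) + 128)² = ((-2 + (-13)²) + 128)² = ((-2 + 169) + 128)² = (167 + 128)² = 295² = 87025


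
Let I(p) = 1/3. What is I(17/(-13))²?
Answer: ⅑ ≈ 0.11111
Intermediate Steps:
I(p) = ⅓
I(17/(-13))² = (⅓)² = ⅑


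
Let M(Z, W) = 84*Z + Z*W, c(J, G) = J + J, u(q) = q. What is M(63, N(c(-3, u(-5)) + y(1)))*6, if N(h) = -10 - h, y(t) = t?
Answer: 29862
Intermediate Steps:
c(J, G) = 2*J
M(Z, W) = 84*Z + W*Z
M(63, N(c(-3, u(-5)) + y(1)))*6 = (63*(84 + (-10 - (2*(-3) + 1))))*6 = (63*(84 + (-10 - (-6 + 1))))*6 = (63*(84 + (-10 - 1*(-5))))*6 = (63*(84 + (-10 + 5)))*6 = (63*(84 - 5))*6 = (63*79)*6 = 4977*6 = 29862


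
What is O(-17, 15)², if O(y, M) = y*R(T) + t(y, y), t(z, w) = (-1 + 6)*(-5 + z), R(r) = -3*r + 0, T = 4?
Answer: 8836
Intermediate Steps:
R(r) = -3*r
t(z, w) = -25 + 5*z (t(z, w) = 5*(-5 + z) = -25 + 5*z)
O(y, M) = -25 - 7*y (O(y, M) = y*(-3*4) + (-25 + 5*y) = y*(-12) + (-25 + 5*y) = -12*y + (-25 + 5*y) = -25 - 7*y)
O(-17, 15)² = (-25 - 7*(-17))² = (-25 + 119)² = 94² = 8836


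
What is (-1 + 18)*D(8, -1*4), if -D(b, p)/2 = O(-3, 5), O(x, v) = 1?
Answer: -34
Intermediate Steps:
D(b, p) = -2 (D(b, p) = -2*1 = -2)
(-1 + 18)*D(8, -1*4) = (-1 + 18)*(-2) = 17*(-2) = -34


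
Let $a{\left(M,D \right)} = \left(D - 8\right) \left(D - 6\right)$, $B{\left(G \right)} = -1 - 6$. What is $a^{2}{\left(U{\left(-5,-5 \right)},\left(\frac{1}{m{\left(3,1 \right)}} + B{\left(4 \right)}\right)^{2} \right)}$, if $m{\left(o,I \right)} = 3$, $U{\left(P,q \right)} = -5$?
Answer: $\frac{12879526144}{6561} \approx 1.963 \cdot 10^{6}$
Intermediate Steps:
$B{\left(G \right)} = -7$ ($B{\left(G \right)} = -1 - 6 = -7$)
$a{\left(M,D \right)} = \left(-8 + D\right) \left(-6 + D\right)$
$a^{2}{\left(U{\left(-5,-5 \right)},\left(\frac{1}{m{\left(3,1 \right)}} + B{\left(4 \right)}\right)^{2} \right)} = \left(48 + \left(\left(\frac{1}{3} - 7\right)^{2}\right)^{2} - 14 \left(\frac{1}{3} - 7\right)^{2}\right)^{2} = \left(48 + \left(\left(- \frac{20}{3}\right)^{2}\right)^{2} - 14 \left(- \frac{20}{3}\right)^{2}\right)^{2} = \left(48 + \left(\frac{400}{9}\right)^{2} - \frac{5600}{9}\right)^{2} = \left(48 + \frac{160000}{81} - \frac{5600}{9}\right)^{2} = \left(\frac{113488}{81}\right)^{2} = \frac{12879526144}{6561}$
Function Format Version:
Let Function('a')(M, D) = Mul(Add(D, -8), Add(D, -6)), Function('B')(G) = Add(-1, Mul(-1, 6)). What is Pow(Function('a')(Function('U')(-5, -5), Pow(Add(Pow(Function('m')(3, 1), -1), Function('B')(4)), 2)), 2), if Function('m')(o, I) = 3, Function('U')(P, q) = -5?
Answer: Rational(12879526144, 6561) ≈ 1.9630e+6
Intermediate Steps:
Function('B')(G) = -7 (Function('B')(G) = Add(-1, -6) = -7)
Function('a')(M, D) = Mul(Add(-8, D), Add(-6, D))
Pow(Function('a')(Function('U')(-5, -5), Pow(Add(Pow(Function('m')(3, 1), -1), Function('B')(4)), 2)), 2) = Pow(Add(48, Pow(Pow(Add(Pow(3, -1), -7), 2), 2), Mul(-14, Pow(Add(Pow(3, -1), -7), 2))), 2) = Pow(Add(48, Pow(Pow(Add(Rational(1, 3), -7), 2), 2), Mul(-14, Pow(Add(Rational(1, 3), -7), 2))), 2) = Pow(Add(48, Pow(Pow(Rational(-20, 3), 2), 2), Mul(-14, Pow(Rational(-20, 3), 2))), 2) = Pow(Add(48, Pow(Rational(400, 9), 2), Mul(-14, Rational(400, 9))), 2) = Pow(Add(48, Rational(160000, 81), Rational(-5600, 9)), 2) = Pow(Rational(113488, 81), 2) = Rational(12879526144, 6561)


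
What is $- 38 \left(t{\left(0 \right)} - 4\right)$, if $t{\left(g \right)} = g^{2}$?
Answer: $152$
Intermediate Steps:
$- 38 \left(t{\left(0 \right)} - 4\right) = - 38 \left(0^{2} - 4\right) = - 38 \left(0 - 4\right) = \left(-38\right) \left(-4\right) = 152$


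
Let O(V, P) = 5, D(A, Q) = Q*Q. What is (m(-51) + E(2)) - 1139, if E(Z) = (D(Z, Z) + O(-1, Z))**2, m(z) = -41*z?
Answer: 1033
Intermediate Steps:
D(A, Q) = Q**2
E(Z) = (5 + Z**2)**2 (E(Z) = (Z**2 + 5)**2 = (5 + Z**2)**2)
(m(-51) + E(2)) - 1139 = (-41*(-51) + (5 + 2**2)**2) - 1139 = (2091 + (5 + 4)**2) - 1139 = (2091 + 9**2) - 1139 = (2091 + 81) - 1139 = 2172 - 1139 = 1033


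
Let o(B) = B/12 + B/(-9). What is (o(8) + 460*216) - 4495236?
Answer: -39562886/9 ≈ -4.3959e+6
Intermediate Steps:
o(B) = -B/36 (o(B) = B*(1/12) + B*(-⅑) = B/12 - B/9 = -B/36)
(o(8) + 460*216) - 4495236 = (-1/36*8 + 460*216) - 4495236 = (-2/9 + 99360) - 4495236 = 894238/9 - 4495236 = -39562886/9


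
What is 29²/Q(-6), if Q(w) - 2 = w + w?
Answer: -841/10 ≈ -84.100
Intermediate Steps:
Q(w) = 2 + 2*w (Q(w) = 2 + (w + w) = 2 + 2*w)
29²/Q(-6) = 29²/(2 + 2*(-6)) = 841/(2 - 12) = 841/(-10) = 841*(-⅒) = -841/10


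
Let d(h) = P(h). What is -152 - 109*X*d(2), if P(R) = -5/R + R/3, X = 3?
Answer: 895/2 ≈ 447.50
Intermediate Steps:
P(R) = -5/R + R/3 (P(R) = -5/R + R*(1/3) = -5/R + R/3)
d(h) = -5/h + h/3
-152 - 109*X*d(2) = -152 - 327*(-5/2 + (1/3)*2) = -152 - 327*(-5*1/2 + 2/3) = -152 - 327*(-5/2 + 2/3) = -152 - 327*(-11)/6 = -152 - 109*(-11/2) = -152 + 1199/2 = 895/2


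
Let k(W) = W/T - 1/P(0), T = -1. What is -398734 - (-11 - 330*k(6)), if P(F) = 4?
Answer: -801571/2 ≈ -4.0079e+5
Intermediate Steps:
k(W) = -1/4 - W (k(W) = W/(-1) - 1/4 = W*(-1) - 1*1/4 = -W - 1/4 = -1/4 - W)
-398734 - (-11 - 330*k(6)) = -398734 - (-11 - 330*(-1/4 - 1*6)) = -398734 - (-11 - 330*(-1/4 - 6)) = -398734 - (-11 - 330*(-25/4)) = -398734 - (-11 + 4125/2) = -398734 - 1*4103/2 = -398734 - 4103/2 = -801571/2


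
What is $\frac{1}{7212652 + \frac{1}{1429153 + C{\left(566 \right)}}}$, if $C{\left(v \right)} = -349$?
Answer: $\frac{1428804}{10305466028209} \approx 1.3865 \cdot 10^{-7}$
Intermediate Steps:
$\frac{1}{7212652 + \frac{1}{1429153 + C{\left(566 \right)}}} = \frac{1}{7212652 + \frac{1}{1429153 - 349}} = \frac{1}{7212652 + \frac{1}{1428804}} = \frac{1}{\frac{10305466028209}{1428804}} = \frac{1428804}{10305466028209}$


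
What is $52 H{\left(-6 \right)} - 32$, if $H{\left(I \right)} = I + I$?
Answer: $-656$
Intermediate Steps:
$H{\left(I \right)} = 2 I$
$52 H{\left(-6 \right)} - 32 = 52 \cdot 2 \left(-6\right) - 32 = 52 \left(-12\right) - 32 = -624 - 32 = -656$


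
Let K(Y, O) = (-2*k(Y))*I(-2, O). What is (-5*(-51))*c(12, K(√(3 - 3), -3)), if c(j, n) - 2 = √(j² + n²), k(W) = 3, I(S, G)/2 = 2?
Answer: 510 + 3060*√5 ≈ 7352.4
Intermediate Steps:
I(S, G) = 4 (I(S, G) = 2*2 = 4)
K(Y, O) = -24 (K(Y, O) = -2*3*4 = -6*4 = -24)
c(j, n) = 2 + √(j² + n²)
(-5*(-51))*c(12, K(√(3 - 3), -3)) = (-5*(-51))*(2 + √(12² + (-24)²)) = 255*(2 + √(144 + 576)) = 255*(2 + √720) = 255*(2 + 12*√5) = 510 + 3060*√5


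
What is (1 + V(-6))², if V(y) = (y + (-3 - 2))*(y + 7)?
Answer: 100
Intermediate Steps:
V(y) = (-5 + y)*(7 + y) (V(y) = (y - 5)*(7 + y) = (-5 + y)*(7 + y))
(1 + V(-6))² = (1 + (-35 + (-6)² + 2*(-6)))² = (1 + (-35 + 36 - 12))² = (1 - 11)² = (-10)² = 100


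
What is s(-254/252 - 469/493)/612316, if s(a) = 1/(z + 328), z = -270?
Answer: 1/35514328 ≈ 2.8158e-8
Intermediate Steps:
s(a) = 1/58 (s(a) = 1/(-270 + 328) = 1/58)
s(-254/252 - 469/493)/612316 = (1/58)/612316 = (1/58)*(1/612316) = 1/35514328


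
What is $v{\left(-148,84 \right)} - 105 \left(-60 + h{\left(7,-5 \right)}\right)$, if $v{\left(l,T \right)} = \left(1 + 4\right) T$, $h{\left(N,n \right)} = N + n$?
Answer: $6510$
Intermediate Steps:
$v{\left(l,T \right)} = 5 T$
$v{\left(-148,84 \right)} - 105 \left(-60 + h{\left(7,-5 \right)}\right) = 5 \cdot 84 - 105 \left(-60 + \left(7 - 5\right)\right) = 420 - 105 \left(-60 + 2\right) = 420 - -6090 = 420 + 6090 = 6510$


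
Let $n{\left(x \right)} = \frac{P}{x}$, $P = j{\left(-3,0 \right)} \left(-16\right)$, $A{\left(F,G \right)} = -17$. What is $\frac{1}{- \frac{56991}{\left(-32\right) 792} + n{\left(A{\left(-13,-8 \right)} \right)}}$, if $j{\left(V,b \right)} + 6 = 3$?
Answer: $- \frac{13056}{7505} \approx -1.7396$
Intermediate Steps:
$j{\left(V,b \right)} = -3$ ($j{\left(V,b \right)} = -6 + 3 = -3$)
$P = 48$ ($P = \left(-3\right) \left(-16\right) = 48$)
$n{\left(x \right)} = \frac{48}{x}$
$\frac{1}{- \frac{56991}{\left(-32\right) 792} + n{\left(A{\left(-13,-8 \right)} \right)}} = \frac{1}{- \frac{56991}{\left(-32\right) 792} + \frac{48}{-17}} = \frac{1}{- \frac{56991}{-25344} + 48 \left(- \frac{1}{17}\right)} = \frac{1}{\left(-56991\right) \left(- \frac{1}{25344}\right) - \frac{48}{17}} = \frac{1}{\frac{1727}{768} - \frac{48}{17}} = \frac{1}{- \frac{7505}{13056}} = - \frac{13056}{7505}$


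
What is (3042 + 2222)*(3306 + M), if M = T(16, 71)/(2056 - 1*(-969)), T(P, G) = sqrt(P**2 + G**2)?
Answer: 17402784 + 5264*sqrt(5297)/3025 ≈ 1.7403e+7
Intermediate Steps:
T(P, G) = sqrt(G**2 + P**2)
M = sqrt(5297)/3025 (M = sqrt(71**2 + 16**2)/(2056 - 1*(-969)) = sqrt(5041 + 256)/(2056 + 969) = sqrt(5297)/3025 ≈ 0.024060)
(3042 + 2222)*(3306 + M) = (3042 + 2222)*(3306 + sqrt(5297)/3025) = 5264*(3306 + sqrt(5297)/3025) = 17402784 + 5264*sqrt(5297)/3025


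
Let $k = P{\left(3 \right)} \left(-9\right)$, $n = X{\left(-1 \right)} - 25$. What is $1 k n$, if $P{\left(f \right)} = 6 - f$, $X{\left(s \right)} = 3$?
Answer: $594$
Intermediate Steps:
$n = -22$ ($n = 3 - 25 = -22$)
$k = -27$ ($k = \left(6 - 3\right) \left(-9\right) = 3 \left(-9\right) = -27$)
$1 k n = 1 \left(-27\right) \left(-22\right) = \left(-27\right) \left(-22\right) = 594$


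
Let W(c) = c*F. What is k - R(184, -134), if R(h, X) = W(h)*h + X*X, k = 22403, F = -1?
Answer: 38303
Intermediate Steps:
W(c) = -c (W(c) = c*(-1) = -c)
R(h, X) = X² - h² (R(h, X) = (-h)*h + X*X = -h² + X² = X² - h²)
k - R(184, -134) = 22403 - ((-134)² - 1*184²) = 22403 - (17956 - 1*33856) = 22403 - (17956 - 33856) = 22403 - 1*(-15900) = 22403 + 15900 = 38303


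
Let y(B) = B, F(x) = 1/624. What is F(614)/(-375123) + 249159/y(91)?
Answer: 49300363019/18005904 ≈ 2738.0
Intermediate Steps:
F(x) = 1/624
F(614)/(-375123) + 249159/y(91) = (1/624)/(-375123) + 249159/91 = (1/624)*(-1/375123) + 249159*(1/91) = -1/234076752 + 249159/91 = 49300363019/18005904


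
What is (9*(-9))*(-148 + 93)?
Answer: 4455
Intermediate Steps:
(9*(-9))*(-148 + 93) = -81*(-55) = 4455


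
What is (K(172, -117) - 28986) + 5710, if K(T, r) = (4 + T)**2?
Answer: 7700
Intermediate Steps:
(K(172, -117) - 28986) + 5710 = ((4 + 172)**2 - 28986) + 5710 = (176**2 - 28986) + 5710 = (30976 - 28986) + 5710 = 1990 + 5710 = 7700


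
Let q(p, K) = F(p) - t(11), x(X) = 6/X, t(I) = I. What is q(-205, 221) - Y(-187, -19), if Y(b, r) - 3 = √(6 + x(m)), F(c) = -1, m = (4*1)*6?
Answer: -35/2 ≈ -17.500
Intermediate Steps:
m = 24 (m = 4*6 = 24)
Y(b, r) = 11/2 (Y(b, r) = 3 + √(6 + 6/24) = 3 + √(6 + 6*(1/24)) = 3 + √(6 + ¼) = 3 + √(25/4) = 3 + 5/2 = 11/2)
q(p, K) = -12 (q(p, K) = -1 - 1*11 = -1 - 11 = -12)
q(-205, 221) - Y(-187, -19) = -12 - 1*11/2 = -12 - 11/2 = -35/2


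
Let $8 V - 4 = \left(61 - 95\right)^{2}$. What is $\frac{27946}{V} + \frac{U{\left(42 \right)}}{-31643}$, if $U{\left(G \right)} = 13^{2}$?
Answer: $\frac{884270773}{4588235} \approx 192.73$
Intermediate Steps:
$U{\left(G \right)} = 169$
$V = 145$ ($V = \frac{1}{2} + \frac{\left(61 - 95\right)^{2}}{8} = \frac{1}{2} + \frac{\left(-34\right)^{2}}{8} = \frac{1}{2} + \frac{1}{8} \cdot 1156 = \frac{1}{2} + \frac{289}{2} = 145$)
$\frac{27946}{V} + \frac{U{\left(42 \right)}}{-31643} = \frac{27946}{145} + \frac{169}{-31643} = 27946 \cdot \frac{1}{145} + 169 \left(- \frac{1}{31643}\right) = \frac{27946}{145} - \frac{169}{31643} = \frac{884270773}{4588235}$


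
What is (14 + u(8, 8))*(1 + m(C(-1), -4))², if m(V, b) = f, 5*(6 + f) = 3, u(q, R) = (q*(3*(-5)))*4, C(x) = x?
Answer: -225544/25 ≈ -9021.8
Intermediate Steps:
u(q, R) = -60*q (u(q, R) = (q*(-15))*4 = -15*q*4 = -60*q)
f = -27/5 (f = -6 + (⅕)*3 = -6 + ⅗ = -27/5 ≈ -5.4000)
m(V, b) = -27/5
(14 + u(8, 8))*(1 + m(C(-1), -4))² = (14 - 60*8)*(1 - 27/5)² = (14 - 480)*(-22/5)² = -466*484/25 = -225544/25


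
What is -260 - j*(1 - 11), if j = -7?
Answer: -330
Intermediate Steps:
-260 - j*(1 - 11) = -260 - (-7)*(1 - 11) = -260 - (-7)*(-10) = -260 - 1*70 = -260 - 70 = -330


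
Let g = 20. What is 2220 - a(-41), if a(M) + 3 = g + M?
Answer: 2244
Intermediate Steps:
a(M) = 17 + M (a(M) = -3 + (20 + M) = 17 + M)
2220 - a(-41) = 2220 - (17 - 41) = 2220 - 1*(-24) = 2220 + 24 = 2244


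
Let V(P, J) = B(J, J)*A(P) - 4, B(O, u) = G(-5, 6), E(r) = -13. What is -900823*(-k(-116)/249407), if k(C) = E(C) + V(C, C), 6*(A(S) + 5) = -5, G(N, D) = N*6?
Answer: 142330034/249407 ≈ 570.67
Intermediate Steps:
G(N, D) = 6*N
A(S) = -35/6 (A(S) = -5 + (1/6)*(-5) = -5 - 5/6 = -35/6)
B(O, u) = -30 (B(O, u) = 6*(-5) = -30)
V(P, J) = 171 (V(P, J) = -30*(-35/6) - 4 = 175 - 4 = 171)
k(C) = 158 (k(C) = -13 + 171 = 158)
-900823*(-k(-116)/249407) = -900823/((-249407/158)) = -900823/((-249407*1/158)) = -900823/(-249407/158) = -900823*(-158/249407) = 142330034/249407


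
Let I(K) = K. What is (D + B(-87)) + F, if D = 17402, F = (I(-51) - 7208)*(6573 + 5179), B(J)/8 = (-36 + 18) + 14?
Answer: -85290398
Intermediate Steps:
B(J) = -32 (B(J) = 8*((-36 + 18) + 14) = 8*(-18 + 14) = 8*(-4) = -32)
F = -85307768 (F = (-51 - 7208)*(6573 + 5179) = -7259*11752 = -85307768)
(D + B(-87)) + F = (17402 - 32) - 85307768 = 17370 - 85307768 = -85290398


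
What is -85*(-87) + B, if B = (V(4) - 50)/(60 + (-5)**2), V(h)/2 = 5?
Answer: 125707/17 ≈ 7394.5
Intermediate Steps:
V(h) = 10 (V(h) = 2*5 = 10)
B = -8/17 (B = (10 - 50)/(60 + (-5)**2) = -40/(60 + 25) = -40/85 = -40*1/85 = -8/17 ≈ -0.47059)
-85*(-87) + B = -85*(-87) - 8/17 = 7395 - 8/17 = 125707/17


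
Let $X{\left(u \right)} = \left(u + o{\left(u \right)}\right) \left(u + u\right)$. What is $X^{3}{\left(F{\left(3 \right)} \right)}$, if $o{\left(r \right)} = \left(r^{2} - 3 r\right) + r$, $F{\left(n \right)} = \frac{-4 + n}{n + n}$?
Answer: $- \frac{343}{1259712} \approx -0.00027228$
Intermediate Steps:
$F{\left(n \right)} = \frac{-4 + n}{2 n}$
$o{\left(r \right)} = r^{2} - 2 r$
$X{\left(u \right)} = 2 u \left(u + u \left(-2 + u\right)\right)$ ($X{\left(u \right)} = \left(u + u \left(-2 + u\right)\right) \left(u + u\right) = \left(u + u \left(-2 + u\right)\right) 2 u = 2 u \left(u + u \left(-2 + u\right)\right)$)
$X^{3}{\left(F{\left(3 \right)} \right)} = \left(2 \left(\frac{-4 + 3}{2 \cdot 3}\right)^{2} \left(-1 + \frac{-4 + 3}{2 \cdot 3}\right)\right)^{3} = \left(2 \left(\frac{1}{2} \cdot \frac{1}{3} \left(-1\right)\right)^{2} \left(-1 + \frac{1}{2} \cdot \frac{1}{3} \left(-1\right)\right)\right)^{3} = \left(2 \left(- \frac{1}{6}\right)^{2} \left(-1 - \frac{1}{6}\right)\right)^{3} = \left(2 \cdot \frac{1}{36} \left(- \frac{7}{6}\right)\right)^{3} = \left(- \frac{7}{108}\right)^{3} = - \frac{343}{1259712}$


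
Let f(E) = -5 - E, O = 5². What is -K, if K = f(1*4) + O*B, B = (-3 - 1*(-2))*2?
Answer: 59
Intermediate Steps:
O = 25
B = -2 (B = (-3 + 2)*2 = -1*2 = -2)
K = -59 (K = (-5 - 4) + 25*(-2) = (-5 - 1*4) - 50 = (-5 - 4) - 50 = -9 - 50 = -59)
-K = -1*(-59) = 59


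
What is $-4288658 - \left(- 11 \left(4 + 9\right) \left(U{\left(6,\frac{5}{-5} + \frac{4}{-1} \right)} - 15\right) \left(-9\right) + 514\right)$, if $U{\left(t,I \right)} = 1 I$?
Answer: $-4263432$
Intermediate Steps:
$U{\left(t,I \right)} = I$
$-4288658 - \left(- 11 \left(4 + 9\right) \left(U{\left(6,\frac{5}{-5} + \frac{4}{-1} \right)} - 15\right) \left(-9\right) + 514\right) = -4288658 - \left(- 11 \left(4 + 9\right) \left(\left(\frac{5}{-5} + \frac{4}{-1}\right) - 15\right) \left(-9\right) + 514\right) = -4288658 - \left(\left(-11\right) 13 \left(\left(5 \left(- \frac{1}{5}\right) + 4 \left(-1\right)\right) - 15\right) \left(-9\right) + 514\right) = -4288658 - \left(- 143 \left(\left(-1 - 4\right) - 15\right) \left(-9\right) + 514\right) = -4288658 - \left(- 143 \left(-5 - 15\right) \left(-9\right) + 514\right) = -4288658 - \left(- 143 \left(\left(-20\right) \left(-9\right)\right) + 514\right) = -4288658 - \left(\left(-143\right) 180 + 514\right) = -4288658 - \left(-25740 + 514\right) = -4288658 - -25226 = -4288658 + 25226 = -4263432$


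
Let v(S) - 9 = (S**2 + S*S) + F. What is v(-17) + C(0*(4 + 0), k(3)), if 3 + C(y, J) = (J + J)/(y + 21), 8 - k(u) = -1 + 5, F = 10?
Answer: 12482/21 ≈ 594.38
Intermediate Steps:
v(S) = 19 + 2*S**2 (v(S) = 9 + ((S**2 + S*S) + 10) = 9 + ((S**2 + S**2) + 10) = 9 + (2*S**2 + 10) = 9 + (10 + 2*S**2) = 19 + 2*S**2)
k(u) = 4 (k(u) = 8 - (-1 + 5) = 8 - 1*4 = 8 - 4 = 4)
C(y, J) = -3 + 2*J/(21 + y) (C(y, J) = -3 + (J + J)/(y + 21) = -3 + (2*J)/(21 + y) = -3 + 2*J/(21 + y))
v(-17) + C(0*(4 + 0), k(3)) = (19 + 2*(-17)**2) + (-63 - 0*(4 + 0) + 2*4)/(21 + 0*(4 + 0)) = (19 + 2*289) + (-63 - 0*4 + 8)/(21 + 0*4) = (19 + 578) + (-63 - 3*0 + 8)/(21 + 0) = 597 + (-63 + 0 + 8)/21 = 597 + (1/21)*(-55) = 597 - 55/21 = 12482/21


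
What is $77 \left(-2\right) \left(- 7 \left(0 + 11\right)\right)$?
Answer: $11858$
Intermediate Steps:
$77 \left(-2\right) \left(- 7 \left(0 + 11\right)\right) = - 154 \left(\left(-7\right) 11\right) = \left(-154\right) \left(-77\right) = 11858$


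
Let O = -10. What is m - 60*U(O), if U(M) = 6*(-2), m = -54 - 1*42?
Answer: 624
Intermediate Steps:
m = -96 (m = -54 - 42 = -96)
U(M) = -12
m - 60*U(O) = -96 - 60*(-12) = -96 + 720 = 624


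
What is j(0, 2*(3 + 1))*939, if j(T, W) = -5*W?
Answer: -37560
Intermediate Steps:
j(0, 2*(3 + 1))*939 = -10*(3 + 1)*939 = -10*4*939 = -5*8*939 = -40*939 = -37560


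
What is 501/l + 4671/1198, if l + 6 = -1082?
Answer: 2240925/651712 ≈ 3.4385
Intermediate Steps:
l = -1088 (l = -6 - 1082 = -1088)
501/l + 4671/1198 = 501/(-1088) + 4671/1198 = 501*(-1/1088) + 4671*(1/1198) = -501/1088 + 4671/1198 = 2240925/651712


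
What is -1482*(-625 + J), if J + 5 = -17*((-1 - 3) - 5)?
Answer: 706914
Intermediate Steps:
J = 148 (J = -5 - 17*((-1 - 3) - 5) = -5 - 17*(-4 - 5) = -5 - 17*(-9) = -5 + 153 = 148)
-1482*(-625 + J) = -1482*(-625 + 148) = -1482*(-477) = 706914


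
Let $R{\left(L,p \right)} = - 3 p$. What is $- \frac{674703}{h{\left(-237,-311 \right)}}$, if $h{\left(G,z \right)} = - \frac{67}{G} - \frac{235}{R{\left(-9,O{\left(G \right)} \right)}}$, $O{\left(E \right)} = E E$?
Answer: $- \frac{113692178421}{47872} \approx -2.3749 \cdot 10^{6}$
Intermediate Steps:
$O{\left(E \right)} = E^{2}$
$h{\left(G,z \right)} = - \frac{67}{G} + \frac{235}{3 G^{2}}$ ($h{\left(G,z \right)} = - \frac{67}{G} - \frac{235}{\left(-3\right) G^{2}} = - \frac{67}{G} - 235 \left(- \frac{1}{3 G^{2}}\right) = - \frac{67}{G} + \frac{235}{3 G^{2}}$)
$- \frac{674703}{h{\left(-237,-311 \right)}} = - \frac{674703}{\frac{1}{3} \cdot \frac{1}{56169} \left(235 - -47637\right)} = - \frac{674703}{\frac{1}{3} \cdot \frac{1}{56169} \left(235 + 47637\right)} = - \frac{674703}{\frac{1}{3} \cdot \frac{1}{56169} \cdot 47872} = - \frac{674703}{\frac{47872}{168507}} = \left(-674703\right) \frac{168507}{47872} = - \frac{113692178421}{47872}$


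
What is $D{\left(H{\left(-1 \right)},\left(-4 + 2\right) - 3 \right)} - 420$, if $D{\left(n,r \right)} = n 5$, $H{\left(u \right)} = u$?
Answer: $-425$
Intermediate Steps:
$D{\left(n,r \right)} = 5 n$
$D{\left(H{\left(-1 \right)},\left(-4 + 2\right) - 3 \right)} - 420 = 5 \left(-1\right) - 420 = -5 - 420 = -425$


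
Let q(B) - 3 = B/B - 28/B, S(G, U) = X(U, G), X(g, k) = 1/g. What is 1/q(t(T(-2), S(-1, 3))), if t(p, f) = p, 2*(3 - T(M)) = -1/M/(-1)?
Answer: -13/60 ≈ -0.21667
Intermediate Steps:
S(G, U) = 1/U
T(M) = 3 - 1/(2*M) (T(M) = 3 - (-1/M)/(2*(-1)) = 3 - (-1/M)*(-1)/2 = 3 - 1/(2*M))
q(B) = 4 - 28/B (q(B) = 3 + (B/B - 28/B) = 3 + (1 - 28/B) = 4 - 28/B)
1/q(t(T(-2), S(-1, 3))) = 1/(4 - 28/(3 - ½/(-2))) = 1/(4 - 28/(3 - ½*(-½))) = 1/(4 - 28/(3 + ¼)) = 1/(4 - 28/13/4) = 1/(4 - 28*4/13) = 1/(4 - 112/13) = 1/(-60/13) = -13/60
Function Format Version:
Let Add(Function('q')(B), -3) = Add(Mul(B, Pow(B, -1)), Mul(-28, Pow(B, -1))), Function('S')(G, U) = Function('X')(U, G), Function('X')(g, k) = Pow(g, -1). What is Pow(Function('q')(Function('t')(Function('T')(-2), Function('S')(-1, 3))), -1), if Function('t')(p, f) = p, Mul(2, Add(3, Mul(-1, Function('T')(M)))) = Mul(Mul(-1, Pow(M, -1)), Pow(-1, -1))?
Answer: Rational(-13, 60) ≈ -0.21667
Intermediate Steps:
Function('S')(G, U) = Pow(U, -1)
Function('T')(M) = Add(3, Mul(Rational(-1, 2), Pow(M, -1))) (Function('T')(M) = Add(3, Mul(Rational(-1, 2), Mul(Mul(-1, Pow(M, -1)), Pow(-1, -1)))) = Add(3, Mul(Rational(-1, 2), Mul(Mul(-1, Pow(M, -1)), -1))) = Add(3, Mul(Rational(-1, 2), Pow(M, -1))))
Function('q')(B) = Add(4, Mul(-28, Pow(B, -1))) (Function('q')(B) = Add(3, Add(Mul(B, Pow(B, -1)), Mul(-28, Pow(B, -1)))) = Add(3, Add(1, Mul(-28, Pow(B, -1)))) = Add(4, Mul(-28, Pow(B, -1))))
Pow(Function('q')(Function('t')(Function('T')(-2), Function('S')(-1, 3))), -1) = Pow(Add(4, Mul(-28, Pow(Add(3, Mul(Rational(-1, 2), Pow(-2, -1))), -1))), -1) = Pow(Add(4, Mul(-28, Pow(Add(3, Mul(Rational(-1, 2), Rational(-1, 2))), -1))), -1) = Pow(Add(4, Mul(-28, Pow(Add(3, Rational(1, 4)), -1))), -1) = Pow(Add(4, Mul(-28, Pow(Rational(13, 4), -1))), -1) = Pow(Add(4, Mul(-28, Rational(4, 13))), -1) = Pow(Add(4, Rational(-112, 13)), -1) = Pow(Rational(-60, 13), -1) = Rational(-13, 60)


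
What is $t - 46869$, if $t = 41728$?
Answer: $-5141$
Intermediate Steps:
$t - 46869 = 41728 - 46869 = -5141$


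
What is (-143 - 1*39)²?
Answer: 33124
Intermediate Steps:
(-143 - 1*39)² = (-143 - 39)² = (-182)² = 33124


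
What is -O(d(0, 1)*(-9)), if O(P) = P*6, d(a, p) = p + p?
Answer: 108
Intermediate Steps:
d(a, p) = 2*p
O(P) = 6*P
-O(d(0, 1)*(-9)) = -6*(2*1)*(-9) = -6*2*(-9) = -6*(-18) = -1*(-108) = 108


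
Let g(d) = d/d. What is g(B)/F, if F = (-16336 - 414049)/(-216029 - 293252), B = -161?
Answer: 509281/430385 ≈ 1.1833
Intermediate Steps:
g(d) = 1
F = 430385/509281 (F = -430385/(-509281) = -430385*(-1/509281) = 430385/509281 ≈ 0.84508)
g(B)/F = 1/(430385/509281) = 1*(509281/430385) = 509281/430385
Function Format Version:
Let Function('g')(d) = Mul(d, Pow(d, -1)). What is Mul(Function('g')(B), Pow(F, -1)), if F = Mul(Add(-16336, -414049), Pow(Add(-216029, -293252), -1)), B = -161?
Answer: Rational(509281, 430385) ≈ 1.1833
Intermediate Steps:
Function('g')(d) = 1
F = Rational(430385, 509281) (F = Mul(-430385, Pow(-509281, -1)) = Mul(-430385, Rational(-1, 509281)) = Rational(430385, 509281) ≈ 0.84508)
Mul(Function('g')(B), Pow(F, -1)) = Mul(1, Pow(Rational(430385, 509281), -1)) = Mul(1, Rational(509281, 430385)) = Rational(509281, 430385)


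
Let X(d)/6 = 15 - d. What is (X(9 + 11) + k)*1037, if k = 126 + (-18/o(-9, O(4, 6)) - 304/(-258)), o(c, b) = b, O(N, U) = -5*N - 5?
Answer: 327403714/3225 ≈ 1.0152e+5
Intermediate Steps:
O(N, U) = -5 - 5*N
k = 412472/3225 (k = 126 + (-18/(-5 - 5*4) - 304/(-258)) = 126 + (-18/(-5 - 20) - 304*(-1/258)) = 126 + (-18/(-25) + 152/129) = 126 + (-18*(-1/25) + 152/129) = 126 + (18/25 + 152/129) = 126 + 6122/3225 = 412472/3225 ≈ 127.90)
X(d) = 90 - 6*d (X(d) = 6*(15 - d) = 90 - 6*d)
(X(9 + 11) + k)*1037 = ((90 - 6*(9 + 11)) + 412472/3225)*1037 = ((90 - 6*20) + 412472/3225)*1037 = ((90 - 120) + 412472/3225)*1037 = (-30 + 412472/3225)*1037 = (315722/3225)*1037 = 327403714/3225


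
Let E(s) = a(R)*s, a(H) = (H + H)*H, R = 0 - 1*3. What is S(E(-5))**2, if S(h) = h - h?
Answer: 0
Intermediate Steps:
R = -3 (R = 0 - 3 = -3)
a(H) = 2*H**2 (a(H) = (2*H)*H = 2*H**2)
E(s) = 18*s (E(s) = (2*(-3)**2)*s = (2*9)*s = 18*s)
S(h) = 0
S(E(-5))**2 = 0**2 = 0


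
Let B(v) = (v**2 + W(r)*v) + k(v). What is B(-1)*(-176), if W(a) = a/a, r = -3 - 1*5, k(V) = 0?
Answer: 0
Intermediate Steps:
r = -8 (r = -3 - 5 = -8)
W(a) = 1
B(v) = v + v**2 (B(v) = (v**2 + 1*v) + 0 = (v**2 + v) + 0 = (v + v**2) + 0 = v + v**2)
B(-1)*(-176) = -(1 - 1)*(-176) = -1*0*(-176) = 0*(-176) = 0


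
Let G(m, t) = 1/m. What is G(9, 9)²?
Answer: 1/81 ≈ 0.012346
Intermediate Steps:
G(9, 9)² = (1/9)² = (⅑)² = 1/81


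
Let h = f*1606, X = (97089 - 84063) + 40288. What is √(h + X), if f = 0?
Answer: √53314 ≈ 230.90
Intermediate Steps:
X = 53314 (X = 13026 + 40288 = 53314)
h = 0 (h = 0*1606 = 0)
√(h + X) = √(0 + 53314) = √53314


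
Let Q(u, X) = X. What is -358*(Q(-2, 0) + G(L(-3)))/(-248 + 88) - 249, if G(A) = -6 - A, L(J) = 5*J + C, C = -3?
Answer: -4443/20 ≈ -222.15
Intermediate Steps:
L(J) = -3 + 5*J (L(J) = 5*J - 3 = -3 + 5*J)
-358*(Q(-2, 0) + G(L(-3)))/(-248 + 88) - 249 = -358*(0 + (-6 - (-3 + 5*(-3))))/(-248 + 88) - 249 = -358*(0 + (-6 - (-3 - 15)))/(-160) - 249 = -358*(0 + (-6 - 1*(-18)))*(-1)/160 - 249 = -358*(0 + (-6 + 18))*(-1)/160 - 249 = -358*(0 + 12)*(-1)/160 - 249 = -4296*(-1)/160 - 249 = -358*(-3/40) - 249 = 537/20 - 249 = -4443/20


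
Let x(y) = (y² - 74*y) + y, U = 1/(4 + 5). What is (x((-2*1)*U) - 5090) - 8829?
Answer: -1126121/81 ≈ -13903.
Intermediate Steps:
U = ⅑ (U = 1/9 = ⅑ ≈ 0.11111)
x(y) = y² - 73*y
(x((-2*1)*U) - 5090) - 8829 = ((-2*1*(⅑))*(-73 - 2*1*(⅑)) - 5090) - 8829 = ((-2*⅑)*(-73 - 2*⅑) - 5090) - 8829 = (-2*(-73 - 2/9)/9 - 5090) - 8829 = (-2/9*(-659/9) - 5090) - 8829 = (1318/81 - 5090) - 8829 = -410972/81 - 8829 = -1126121/81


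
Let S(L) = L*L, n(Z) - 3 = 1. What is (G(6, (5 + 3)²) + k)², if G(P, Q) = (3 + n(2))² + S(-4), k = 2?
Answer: 4489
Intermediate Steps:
n(Z) = 4 (n(Z) = 3 + 1 = 4)
S(L) = L²
G(P, Q) = 65 (G(P, Q) = (3 + 4)² + (-4)² = 7² + 16 = 49 + 16 = 65)
(G(6, (5 + 3)²) + k)² = (65 + 2)² = 67² = 4489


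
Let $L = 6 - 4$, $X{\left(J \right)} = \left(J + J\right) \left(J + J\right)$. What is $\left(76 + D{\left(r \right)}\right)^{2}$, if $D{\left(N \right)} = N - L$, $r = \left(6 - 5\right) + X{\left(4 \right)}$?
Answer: $19321$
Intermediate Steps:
$X{\left(J \right)} = 4 J^{2}$ ($X{\left(J \right)} = 2 J 2 J = 4 J^{2}$)
$L = 2$ ($L = 6 - 4 = 2$)
$r = 65$ ($r = \left(6 - 5\right) + 4 \cdot 4^{2} = 1 + 4 \cdot 16 = 1 + 64 = 65$)
$D{\left(N \right)} = -2 + N$ ($D{\left(N \right)} = N - 2 = -2 + N$)
$\left(76 + D{\left(r \right)}\right)^{2} = \left(76 + \left(-2 + 65\right)\right)^{2} = \left(76 + 63\right)^{2} = 139^{2} = 19321$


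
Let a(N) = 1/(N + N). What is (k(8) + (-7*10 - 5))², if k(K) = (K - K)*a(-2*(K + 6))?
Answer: 5625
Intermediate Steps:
a(N) = 1/(2*N)
k(K) = 0 (k(K) = (K - K)*(1/(2*((-2*(K + 6))))) = 0*(1/(2*((-2*(6 + K))))) = 0*(1/(2*(-12 - 2*K))) = 0)
(k(8) + (-7*10 - 5))² = (0 + (-7*10 - 5))² = (0 + (-70 - 5))² = (0 - 75)² = (-75)² = 5625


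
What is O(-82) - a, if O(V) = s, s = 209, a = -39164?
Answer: 39373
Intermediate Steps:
O(V) = 209
O(-82) - a = 209 - 1*(-39164) = 209 + 39164 = 39373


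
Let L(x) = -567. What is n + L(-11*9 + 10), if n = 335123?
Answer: 334556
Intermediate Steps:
n + L(-11*9 + 10) = 335123 - 567 = 334556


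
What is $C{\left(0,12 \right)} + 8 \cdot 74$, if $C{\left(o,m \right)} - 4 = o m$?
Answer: $596$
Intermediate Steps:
$C{\left(o,m \right)} = 4 + m o$ ($C{\left(o,m \right)} = 4 + o m = 4 + m o$)
$C{\left(0,12 \right)} + 8 \cdot 74 = \left(4 + 12 \cdot 0\right) + 8 \cdot 74 = \left(4 + 0\right) + 592 = 4 + 592 = 596$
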